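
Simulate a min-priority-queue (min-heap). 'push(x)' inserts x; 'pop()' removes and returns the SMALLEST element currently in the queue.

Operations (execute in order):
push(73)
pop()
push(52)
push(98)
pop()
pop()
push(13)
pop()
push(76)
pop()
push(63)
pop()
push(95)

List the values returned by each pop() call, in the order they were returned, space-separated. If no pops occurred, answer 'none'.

push(73): heap contents = [73]
pop() → 73: heap contents = []
push(52): heap contents = [52]
push(98): heap contents = [52, 98]
pop() → 52: heap contents = [98]
pop() → 98: heap contents = []
push(13): heap contents = [13]
pop() → 13: heap contents = []
push(76): heap contents = [76]
pop() → 76: heap contents = []
push(63): heap contents = [63]
pop() → 63: heap contents = []
push(95): heap contents = [95]

Answer: 73 52 98 13 76 63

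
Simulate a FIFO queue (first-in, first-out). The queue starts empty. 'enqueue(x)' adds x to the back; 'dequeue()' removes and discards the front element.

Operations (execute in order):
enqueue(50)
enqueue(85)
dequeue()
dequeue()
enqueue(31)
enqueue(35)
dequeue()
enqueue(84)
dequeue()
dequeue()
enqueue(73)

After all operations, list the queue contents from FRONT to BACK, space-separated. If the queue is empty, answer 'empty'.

Answer: 73

Derivation:
enqueue(50): [50]
enqueue(85): [50, 85]
dequeue(): [85]
dequeue(): []
enqueue(31): [31]
enqueue(35): [31, 35]
dequeue(): [35]
enqueue(84): [35, 84]
dequeue(): [84]
dequeue(): []
enqueue(73): [73]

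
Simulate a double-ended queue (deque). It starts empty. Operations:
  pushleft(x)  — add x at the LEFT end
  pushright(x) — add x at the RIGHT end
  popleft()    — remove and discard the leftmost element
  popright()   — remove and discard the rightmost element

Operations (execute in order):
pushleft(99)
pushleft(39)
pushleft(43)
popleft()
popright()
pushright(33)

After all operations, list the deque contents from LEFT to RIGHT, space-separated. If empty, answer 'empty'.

pushleft(99): [99]
pushleft(39): [39, 99]
pushleft(43): [43, 39, 99]
popleft(): [39, 99]
popright(): [39]
pushright(33): [39, 33]

Answer: 39 33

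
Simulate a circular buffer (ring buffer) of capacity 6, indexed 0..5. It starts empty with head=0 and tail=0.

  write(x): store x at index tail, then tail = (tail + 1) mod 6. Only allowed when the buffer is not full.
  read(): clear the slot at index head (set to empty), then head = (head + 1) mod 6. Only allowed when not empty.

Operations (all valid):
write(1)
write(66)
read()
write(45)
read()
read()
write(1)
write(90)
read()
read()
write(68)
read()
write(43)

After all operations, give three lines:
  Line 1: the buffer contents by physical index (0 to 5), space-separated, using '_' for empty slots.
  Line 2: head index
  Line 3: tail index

Answer: 43 _ _ _ _ _
0
1

Derivation:
write(1): buf=[1 _ _ _ _ _], head=0, tail=1, size=1
write(66): buf=[1 66 _ _ _ _], head=0, tail=2, size=2
read(): buf=[_ 66 _ _ _ _], head=1, tail=2, size=1
write(45): buf=[_ 66 45 _ _ _], head=1, tail=3, size=2
read(): buf=[_ _ 45 _ _ _], head=2, tail=3, size=1
read(): buf=[_ _ _ _ _ _], head=3, tail=3, size=0
write(1): buf=[_ _ _ 1 _ _], head=3, tail=4, size=1
write(90): buf=[_ _ _ 1 90 _], head=3, tail=5, size=2
read(): buf=[_ _ _ _ 90 _], head=4, tail=5, size=1
read(): buf=[_ _ _ _ _ _], head=5, tail=5, size=0
write(68): buf=[_ _ _ _ _ 68], head=5, tail=0, size=1
read(): buf=[_ _ _ _ _ _], head=0, tail=0, size=0
write(43): buf=[43 _ _ _ _ _], head=0, tail=1, size=1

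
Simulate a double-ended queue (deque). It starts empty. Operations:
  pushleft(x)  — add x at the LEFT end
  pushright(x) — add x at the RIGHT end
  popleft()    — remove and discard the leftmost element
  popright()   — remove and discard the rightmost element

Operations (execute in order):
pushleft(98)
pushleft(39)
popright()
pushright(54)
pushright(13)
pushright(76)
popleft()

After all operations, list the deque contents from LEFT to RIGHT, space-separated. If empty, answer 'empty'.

pushleft(98): [98]
pushleft(39): [39, 98]
popright(): [39]
pushright(54): [39, 54]
pushright(13): [39, 54, 13]
pushright(76): [39, 54, 13, 76]
popleft(): [54, 13, 76]

Answer: 54 13 76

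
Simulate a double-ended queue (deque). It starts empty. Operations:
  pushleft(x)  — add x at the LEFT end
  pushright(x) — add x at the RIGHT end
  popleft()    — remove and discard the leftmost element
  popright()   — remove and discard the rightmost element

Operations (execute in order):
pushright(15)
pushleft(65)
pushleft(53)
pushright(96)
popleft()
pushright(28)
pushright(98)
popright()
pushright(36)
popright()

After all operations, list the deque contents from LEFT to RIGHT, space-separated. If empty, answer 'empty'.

Answer: 65 15 96 28

Derivation:
pushright(15): [15]
pushleft(65): [65, 15]
pushleft(53): [53, 65, 15]
pushright(96): [53, 65, 15, 96]
popleft(): [65, 15, 96]
pushright(28): [65, 15, 96, 28]
pushright(98): [65, 15, 96, 28, 98]
popright(): [65, 15, 96, 28]
pushright(36): [65, 15, 96, 28, 36]
popright(): [65, 15, 96, 28]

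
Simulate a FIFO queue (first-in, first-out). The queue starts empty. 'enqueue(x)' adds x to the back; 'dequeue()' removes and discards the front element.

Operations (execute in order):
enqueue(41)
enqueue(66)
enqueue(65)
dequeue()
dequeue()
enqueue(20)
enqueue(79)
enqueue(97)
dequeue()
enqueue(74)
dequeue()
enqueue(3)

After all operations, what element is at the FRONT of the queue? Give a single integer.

enqueue(41): queue = [41]
enqueue(66): queue = [41, 66]
enqueue(65): queue = [41, 66, 65]
dequeue(): queue = [66, 65]
dequeue(): queue = [65]
enqueue(20): queue = [65, 20]
enqueue(79): queue = [65, 20, 79]
enqueue(97): queue = [65, 20, 79, 97]
dequeue(): queue = [20, 79, 97]
enqueue(74): queue = [20, 79, 97, 74]
dequeue(): queue = [79, 97, 74]
enqueue(3): queue = [79, 97, 74, 3]

Answer: 79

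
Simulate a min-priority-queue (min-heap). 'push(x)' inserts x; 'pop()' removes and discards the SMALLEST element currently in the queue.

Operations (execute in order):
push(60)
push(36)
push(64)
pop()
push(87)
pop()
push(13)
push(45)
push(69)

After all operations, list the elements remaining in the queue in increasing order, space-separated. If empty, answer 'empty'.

push(60): heap contents = [60]
push(36): heap contents = [36, 60]
push(64): heap contents = [36, 60, 64]
pop() → 36: heap contents = [60, 64]
push(87): heap contents = [60, 64, 87]
pop() → 60: heap contents = [64, 87]
push(13): heap contents = [13, 64, 87]
push(45): heap contents = [13, 45, 64, 87]
push(69): heap contents = [13, 45, 64, 69, 87]

Answer: 13 45 64 69 87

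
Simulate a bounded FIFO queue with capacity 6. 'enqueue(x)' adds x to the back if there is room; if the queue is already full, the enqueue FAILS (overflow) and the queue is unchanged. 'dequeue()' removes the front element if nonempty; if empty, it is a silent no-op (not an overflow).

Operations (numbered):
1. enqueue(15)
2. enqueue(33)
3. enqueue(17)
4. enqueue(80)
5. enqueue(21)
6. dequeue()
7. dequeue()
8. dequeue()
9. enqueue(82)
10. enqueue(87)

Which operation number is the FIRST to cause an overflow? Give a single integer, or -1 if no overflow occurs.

Answer: -1

Derivation:
1. enqueue(15): size=1
2. enqueue(33): size=2
3. enqueue(17): size=3
4. enqueue(80): size=4
5. enqueue(21): size=5
6. dequeue(): size=4
7. dequeue(): size=3
8. dequeue(): size=2
9. enqueue(82): size=3
10. enqueue(87): size=4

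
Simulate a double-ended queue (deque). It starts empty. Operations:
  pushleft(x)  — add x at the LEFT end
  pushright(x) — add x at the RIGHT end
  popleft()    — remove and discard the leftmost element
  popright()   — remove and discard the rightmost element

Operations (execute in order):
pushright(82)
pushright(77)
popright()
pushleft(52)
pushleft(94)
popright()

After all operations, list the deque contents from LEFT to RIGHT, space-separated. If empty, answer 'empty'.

Answer: 94 52

Derivation:
pushright(82): [82]
pushright(77): [82, 77]
popright(): [82]
pushleft(52): [52, 82]
pushleft(94): [94, 52, 82]
popright(): [94, 52]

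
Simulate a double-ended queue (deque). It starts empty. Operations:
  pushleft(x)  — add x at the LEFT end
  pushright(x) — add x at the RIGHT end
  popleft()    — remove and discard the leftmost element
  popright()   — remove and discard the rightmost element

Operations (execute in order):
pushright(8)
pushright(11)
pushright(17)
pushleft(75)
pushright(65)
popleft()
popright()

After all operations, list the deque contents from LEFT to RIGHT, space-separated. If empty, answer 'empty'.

pushright(8): [8]
pushright(11): [8, 11]
pushright(17): [8, 11, 17]
pushleft(75): [75, 8, 11, 17]
pushright(65): [75, 8, 11, 17, 65]
popleft(): [8, 11, 17, 65]
popright(): [8, 11, 17]

Answer: 8 11 17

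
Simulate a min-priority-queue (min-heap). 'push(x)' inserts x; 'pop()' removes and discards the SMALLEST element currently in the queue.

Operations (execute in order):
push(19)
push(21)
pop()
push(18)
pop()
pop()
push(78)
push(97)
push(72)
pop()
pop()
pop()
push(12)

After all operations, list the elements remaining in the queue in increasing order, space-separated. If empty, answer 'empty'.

Answer: 12

Derivation:
push(19): heap contents = [19]
push(21): heap contents = [19, 21]
pop() → 19: heap contents = [21]
push(18): heap contents = [18, 21]
pop() → 18: heap contents = [21]
pop() → 21: heap contents = []
push(78): heap contents = [78]
push(97): heap contents = [78, 97]
push(72): heap contents = [72, 78, 97]
pop() → 72: heap contents = [78, 97]
pop() → 78: heap contents = [97]
pop() → 97: heap contents = []
push(12): heap contents = [12]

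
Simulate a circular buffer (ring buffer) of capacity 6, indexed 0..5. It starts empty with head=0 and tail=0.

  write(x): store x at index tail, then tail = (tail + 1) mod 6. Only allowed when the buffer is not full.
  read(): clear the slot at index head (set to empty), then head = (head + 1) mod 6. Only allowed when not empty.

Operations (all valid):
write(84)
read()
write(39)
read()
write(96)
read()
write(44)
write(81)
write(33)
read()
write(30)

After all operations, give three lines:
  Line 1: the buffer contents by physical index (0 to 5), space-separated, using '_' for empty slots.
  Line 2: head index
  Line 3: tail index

Answer: 30 _ _ _ 81 33
4
1

Derivation:
write(84): buf=[84 _ _ _ _ _], head=0, tail=1, size=1
read(): buf=[_ _ _ _ _ _], head=1, tail=1, size=0
write(39): buf=[_ 39 _ _ _ _], head=1, tail=2, size=1
read(): buf=[_ _ _ _ _ _], head=2, tail=2, size=0
write(96): buf=[_ _ 96 _ _ _], head=2, tail=3, size=1
read(): buf=[_ _ _ _ _ _], head=3, tail=3, size=0
write(44): buf=[_ _ _ 44 _ _], head=3, tail=4, size=1
write(81): buf=[_ _ _ 44 81 _], head=3, tail=5, size=2
write(33): buf=[_ _ _ 44 81 33], head=3, tail=0, size=3
read(): buf=[_ _ _ _ 81 33], head=4, tail=0, size=2
write(30): buf=[30 _ _ _ 81 33], head=4, tail=1, size=3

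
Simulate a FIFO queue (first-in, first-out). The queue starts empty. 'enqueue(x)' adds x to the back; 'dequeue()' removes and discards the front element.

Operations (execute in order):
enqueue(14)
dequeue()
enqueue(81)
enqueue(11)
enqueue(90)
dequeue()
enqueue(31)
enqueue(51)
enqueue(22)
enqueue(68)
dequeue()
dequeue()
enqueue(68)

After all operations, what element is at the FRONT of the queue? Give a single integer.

enqueue(14): queue = [14]
dequeue(): queue = []
enqueue(81): queue = [81]
enqueue(11): queue = [81, 11]
enqueue(90): queue = [81, 11, 90]
dequeue(): queue = [11, 90]
enqueue(31): queue = [11, 90, 31]
enqueue(51): queue = [11, 90, 31, 51]
enqueue(22): queue = [11, 90, 31, 51, 22]
enqueue(68): queue = [11, 90, 31, 51, 22, 68]
dequeue(): queue = [90, 31, 51, 22, 68]
dequeue(): queue = [31, 51, 22, 68]
enqueue(68): queue = [31, 51, 22, 68, 68]

Answer: 31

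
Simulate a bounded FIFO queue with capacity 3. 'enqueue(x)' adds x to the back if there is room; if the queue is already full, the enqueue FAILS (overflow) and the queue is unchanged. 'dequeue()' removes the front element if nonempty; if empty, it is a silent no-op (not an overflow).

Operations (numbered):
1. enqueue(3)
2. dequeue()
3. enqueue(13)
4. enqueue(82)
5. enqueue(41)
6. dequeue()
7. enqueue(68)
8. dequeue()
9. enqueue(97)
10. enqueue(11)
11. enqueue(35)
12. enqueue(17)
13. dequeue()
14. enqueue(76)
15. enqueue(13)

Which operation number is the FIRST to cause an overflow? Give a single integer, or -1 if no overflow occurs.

Answer: 10

Derivation:
1. enqueue(3): size=1
2. dequeue(): size=0
3. enqueue(13): size=1
4. enqueue(82): size=2
5. enqueue(41): size=3
6. dequeue(): size=2
7. enqueue(68): size=3
8. dequeue(): size=2
9. enqueue(97): size=3
10. enqueue(11): size=3=cap → OVERFLOW (fail)
11. enqueue(35): size=3=cap → OVERFLOW (fail)
12. enqueue(17): size=3=cap → OVERFLOW (fail)
13. dequeue(): size=2
14. enqueue(76): size=3
15. enqueue(13): size=3=cap → OVERFLOW (fail)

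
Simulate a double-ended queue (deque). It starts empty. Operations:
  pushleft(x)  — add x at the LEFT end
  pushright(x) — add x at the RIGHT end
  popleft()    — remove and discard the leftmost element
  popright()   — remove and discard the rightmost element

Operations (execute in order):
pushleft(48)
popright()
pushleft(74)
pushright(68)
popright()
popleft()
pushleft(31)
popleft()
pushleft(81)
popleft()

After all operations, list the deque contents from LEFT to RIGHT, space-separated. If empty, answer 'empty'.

Answer: empty

Derivation:
pushleft(48): [48]
popright(): []
pushleft(74): [74]
pushright(68): [74, 68]
popright(): [74]
popleft(): []
pushleft(31): [31]
popleft(): []
pushleft(81): [81]
popleft(): []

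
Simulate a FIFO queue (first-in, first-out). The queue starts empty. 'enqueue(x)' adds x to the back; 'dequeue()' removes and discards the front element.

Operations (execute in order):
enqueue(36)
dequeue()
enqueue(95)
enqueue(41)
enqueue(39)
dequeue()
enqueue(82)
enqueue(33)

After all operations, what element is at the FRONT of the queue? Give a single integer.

enqueue(36): queue = [36]
dequeue(): queue = []
enqueue(95): queue = [95]
enqueue(41): queue = [95, 41]
enqueue(39): queue = [95, 41, 39]
dequeue(): queue = [41, 39]
enqueue(82): queue = [41, 39, 82]
enqueue(33): queue = [41, 39, 82, 33]

Answer: 41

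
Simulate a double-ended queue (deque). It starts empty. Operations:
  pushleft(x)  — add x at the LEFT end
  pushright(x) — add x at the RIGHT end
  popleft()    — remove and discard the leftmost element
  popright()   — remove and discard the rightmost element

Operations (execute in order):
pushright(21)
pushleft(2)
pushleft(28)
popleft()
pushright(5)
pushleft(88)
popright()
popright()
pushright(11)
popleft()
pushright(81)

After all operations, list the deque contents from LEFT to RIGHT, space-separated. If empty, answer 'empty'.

pushright(21): [21]
pushleft(2): [2, 21]
pushleft(28): [28, 2, 21]
popleft(): [2, 21]
pushright(5): [2, 21, 5]
pushleft(88): [88, 2, 21, 5]
popright(): [88, 2, 21]
popright(): [88, 2]
pushright(11): [88, 2, 11]
popleft(): [2, 11]
pushright(81): [2, 11, 81]

Answer: 2 11 81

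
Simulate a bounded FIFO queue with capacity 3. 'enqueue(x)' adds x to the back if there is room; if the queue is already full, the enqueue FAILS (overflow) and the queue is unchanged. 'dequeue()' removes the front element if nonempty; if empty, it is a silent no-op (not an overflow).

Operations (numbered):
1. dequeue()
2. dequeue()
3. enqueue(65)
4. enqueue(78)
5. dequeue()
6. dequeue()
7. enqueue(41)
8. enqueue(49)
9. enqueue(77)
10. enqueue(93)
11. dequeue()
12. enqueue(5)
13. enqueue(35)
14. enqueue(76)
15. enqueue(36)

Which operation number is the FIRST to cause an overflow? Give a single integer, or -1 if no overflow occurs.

Answer: 10

Derivation:
1. dequeue(): empty, no-op, size=0
2. dequeue(): empty, no-op, size=0
3. enqueue(65): size=1
4. enqueue(78): size=2
5. dequeue(): size=1
6. dequeue(): size=0
7. enqueue(41): size=1
8. enqueue(49): size=2
9. enqueue(77): size=3
10. enqueue(93): size=3=cap → OVERFLOW (fail)
11. dequeue(): size=2
12. enqueue(5): size=3
13. enqueue(35): size=3=cap → OVERFLOW (fail)
14. enqueue(76): size=3=cap → OVERFLOW (fail)
15. enqueue(36): size=3=cap → OVERFLOW (fail)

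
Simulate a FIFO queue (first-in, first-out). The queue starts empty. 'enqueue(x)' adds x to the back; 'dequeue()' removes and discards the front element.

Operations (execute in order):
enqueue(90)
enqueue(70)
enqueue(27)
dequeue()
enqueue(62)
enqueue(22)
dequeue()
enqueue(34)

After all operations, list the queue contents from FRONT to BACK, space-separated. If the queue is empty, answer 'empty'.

enqueue(90): [90]
enqueue(70): [90, 70]
enqueue(27): [90, 70, 27]
dequeue(): [70, 27]
enqueue(62): [70, 27, 62]
enqueue(22): [70, 27, 62, 22]
dequeue(): [27, 62, 22]
enqueue(34): [27, 62, 22, 34]

Answer: 27 62 22 34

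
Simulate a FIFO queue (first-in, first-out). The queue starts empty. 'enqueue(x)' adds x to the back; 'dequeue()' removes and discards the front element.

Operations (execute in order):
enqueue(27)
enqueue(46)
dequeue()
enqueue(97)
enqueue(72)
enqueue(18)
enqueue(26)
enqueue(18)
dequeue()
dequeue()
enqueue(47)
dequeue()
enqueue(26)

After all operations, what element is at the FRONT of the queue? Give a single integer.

Answer: 18

Derivation:
enqueue(27): queue = [27]
enqueue(46): queue = [27, 46]
dequeue(): queue = [46]
enqueue(97): queue = [46, 97]
enqueue(72): queue = [46, 97, 72]
enqueue(18): queue = [46, 97, 72, 18]
enqueue(26): queue = [46, 97, 72, 18, 26]
enqueue(18): queue = [46, 97, 72, 18, 26, 18]
dequeue(): queue = [97, 72, 18, 26, 18]
dequeue(): queue = [72, 18, 26, 18]
enqueue(47): queue = [72, 18, 26, 18, 47]
dequeue(): queue = [18, 26, 18, 47]
enqueue(26): queue = [18, 26, 18, 47, 26]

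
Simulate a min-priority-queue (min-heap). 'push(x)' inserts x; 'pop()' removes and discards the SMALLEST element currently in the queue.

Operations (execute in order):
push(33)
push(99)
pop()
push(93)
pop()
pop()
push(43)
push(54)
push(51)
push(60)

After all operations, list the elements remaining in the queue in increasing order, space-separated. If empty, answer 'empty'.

push(33): heap contents = [33]
push(99): heap contents = [33, 99]
pop() → 33: heap contents = [99]
push(93): heap contents = [93, 99]
pop() → 93: heap contents = [99]
pop() → 99: heap contents = []
push(43): heap contents = [43]
push(54): heap contents = [43, 54]
push(51): heap contents = [43, 51, 54]
push(60): heap contents = [43, 51, 54, 60]

Answer: 43 51 54 60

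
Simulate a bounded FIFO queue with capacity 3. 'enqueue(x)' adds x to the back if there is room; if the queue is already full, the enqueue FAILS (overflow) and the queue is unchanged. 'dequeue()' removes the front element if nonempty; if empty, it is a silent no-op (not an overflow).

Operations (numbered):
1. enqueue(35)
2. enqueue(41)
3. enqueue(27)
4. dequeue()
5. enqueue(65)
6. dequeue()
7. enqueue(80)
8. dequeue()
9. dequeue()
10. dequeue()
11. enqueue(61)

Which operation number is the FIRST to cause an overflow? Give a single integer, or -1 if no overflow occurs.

Answer: -1

Derivation:
1. enqueue(35): size=1
2. enqueue(41): size=2
3. enqueue(27): size=3
4. dequeue(): size=2
5. enqueue(65): size=3
6. dequeue(): size=2
7. enqueue(80): size=3
8. dequeue(): size=2
9. dequeue(): size=1
10. dequeue(): size=0
11. enqueue(61): size=1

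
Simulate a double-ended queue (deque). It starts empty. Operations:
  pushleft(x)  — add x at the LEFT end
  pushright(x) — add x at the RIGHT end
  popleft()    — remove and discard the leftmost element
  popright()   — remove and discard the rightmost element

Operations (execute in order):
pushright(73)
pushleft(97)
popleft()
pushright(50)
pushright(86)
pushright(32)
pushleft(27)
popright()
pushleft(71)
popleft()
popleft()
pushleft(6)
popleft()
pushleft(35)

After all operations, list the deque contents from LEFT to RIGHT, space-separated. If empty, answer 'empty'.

pushright(73): [73]
pushleft(97): [97, 73]
popleft(): [73]
pushright(50): [73, 50]
pushright(86): [73, 50, 86]
pushright(32): [73, 50, 86, 32]
pushleft(27): [27, 73, 50, 86, 32]
popright(): [27, 73, 50, 86]
pushleft(71): [71, 27, 73, 50, 86]
popleft(): [27, 73, 50, 86]
popleft(): [73, 50, 86]
pushleft(6): [6, 73, 50, 86]
popleft(): [73, 50, 86]
pushleft(35): [35, 73, 50, 86]

Answer: 35 73 50 86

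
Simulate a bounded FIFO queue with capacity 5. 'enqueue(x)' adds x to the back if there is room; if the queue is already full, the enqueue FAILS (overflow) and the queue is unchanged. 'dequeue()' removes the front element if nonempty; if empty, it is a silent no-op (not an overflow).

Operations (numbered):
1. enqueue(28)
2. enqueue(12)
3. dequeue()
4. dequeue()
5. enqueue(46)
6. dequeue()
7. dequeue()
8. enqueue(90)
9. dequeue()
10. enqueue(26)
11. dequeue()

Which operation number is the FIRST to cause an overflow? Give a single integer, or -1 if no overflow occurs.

Answer: -1

Derivation:
1. enqueue(28): size=1
2. enqueue(12): size=2
3. dequeue(): size=1
4. dequeue(): size=0
5. enqueue(46): size=1
6. dequeue(): size=0
7. dequeue(): empty, no-op, size=0
8. enqueue(90): size=1
9. dequeue(): size=0
10. enqueue(26): size=1
11. dequeue(): size=0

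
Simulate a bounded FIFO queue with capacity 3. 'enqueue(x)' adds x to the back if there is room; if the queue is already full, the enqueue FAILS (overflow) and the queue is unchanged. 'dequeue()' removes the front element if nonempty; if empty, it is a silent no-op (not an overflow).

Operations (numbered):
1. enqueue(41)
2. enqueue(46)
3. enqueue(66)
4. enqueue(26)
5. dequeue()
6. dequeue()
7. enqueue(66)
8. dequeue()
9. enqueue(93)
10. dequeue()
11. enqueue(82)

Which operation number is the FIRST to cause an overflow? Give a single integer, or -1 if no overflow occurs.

1. enqueue(41): size=1
2. enqueue(46): size=2
3. enqueue(66): size=3
4. enqueue(26): size=3=cap → OVERFLOW (fail)
5. dequeue(): size=2
6. dequeue(): size=1
7. enqueue(66): size=2
8. dequeue(): size=1
9. enqueue(93): size=2
10. dequeue(): size=1
11. enqueue(82): size=2

Answer: 4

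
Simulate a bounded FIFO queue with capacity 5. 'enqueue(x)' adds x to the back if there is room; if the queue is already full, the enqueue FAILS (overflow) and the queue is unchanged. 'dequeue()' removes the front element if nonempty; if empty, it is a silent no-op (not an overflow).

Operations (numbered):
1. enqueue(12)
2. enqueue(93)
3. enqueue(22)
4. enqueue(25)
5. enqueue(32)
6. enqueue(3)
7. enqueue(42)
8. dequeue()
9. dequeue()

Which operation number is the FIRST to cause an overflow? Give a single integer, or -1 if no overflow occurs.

Answer: 6

Derivation:
1. enqueue(12): size=1
2. enqueue(93): size=2
3. enqueue(22): size=3
4. enqueue(25): size=4
5. enqueue(32): size=5
6. enqueue(3): size=5=cap → OVERFLOW (fail)
7. enqueue(42): size=5=cap → OVERFLOW (fail)
8. dequeue(): size=4
9. dequeue(): size=3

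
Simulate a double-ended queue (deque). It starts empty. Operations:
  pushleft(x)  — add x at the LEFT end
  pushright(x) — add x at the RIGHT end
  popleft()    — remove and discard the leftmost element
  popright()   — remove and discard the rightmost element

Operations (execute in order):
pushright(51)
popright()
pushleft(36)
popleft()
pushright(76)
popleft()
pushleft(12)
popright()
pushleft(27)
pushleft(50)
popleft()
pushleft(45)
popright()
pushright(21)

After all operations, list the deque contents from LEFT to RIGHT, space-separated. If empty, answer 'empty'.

Answer: 45 21

Derivation:
pushright(51): [51]
popright(): []
pushleft(36): [36]
popleft(): []
pushright(76): [76]
popleft(): []
pushleft(12): [12]
popright(): []
pushleft(27): [27]
pushleft(50): [50, 27]
popleft(): [27]
pushleft(45): [45, 27]
popright(): [45]
pushright(21): [45, 21]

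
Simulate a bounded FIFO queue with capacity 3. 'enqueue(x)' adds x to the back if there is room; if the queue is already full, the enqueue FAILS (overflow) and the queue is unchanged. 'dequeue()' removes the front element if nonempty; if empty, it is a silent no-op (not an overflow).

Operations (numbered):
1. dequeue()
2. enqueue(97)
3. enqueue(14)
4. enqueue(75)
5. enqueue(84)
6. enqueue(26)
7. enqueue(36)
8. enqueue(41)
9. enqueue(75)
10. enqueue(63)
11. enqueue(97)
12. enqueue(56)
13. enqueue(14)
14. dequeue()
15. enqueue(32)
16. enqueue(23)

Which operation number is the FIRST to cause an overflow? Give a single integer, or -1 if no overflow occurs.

1. dequeue(): empty, no-op, size=0
2. enqueue(97): size=1
3. enqueue(14): size=2
4. enqueue(75): size=3
5. enqueue(84): size=3=cap → OVERFLOW (fail)
6. enqueue(26): size=3=cap → OVERFLOW (fail)
7. enqueue(36): size=3=cap → OVERFLOW (fail)
8. enqueue(41): size=3=cap → OVERFLOW (fail)
9. enqueue(75): size=3=cap → OVERFLOW (fail)
10. enqueue(63): size=3=cap → OVERFLOW (fail)
11. enqueue(97): size=3=cap → OVERFLOW (fail)
12. enqueue(56): size=3=cap → OVERFLOW (fail)
13. enqueue(14): size=3=cap → OVERFLOW (fail)
14. dequeue(): size=2
15. enqueue(32): size=3
16. enqueue(23): size=3=cap → OVERFLOW (fail)

Answer: 5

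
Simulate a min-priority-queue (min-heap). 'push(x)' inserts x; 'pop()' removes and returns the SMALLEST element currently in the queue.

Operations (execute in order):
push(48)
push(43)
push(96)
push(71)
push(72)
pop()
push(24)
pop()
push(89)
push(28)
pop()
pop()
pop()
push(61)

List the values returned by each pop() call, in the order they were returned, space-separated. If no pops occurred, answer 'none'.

push(48): heap contents = [48]
push(43): heap contents = [43, 48]
push(96): heap contents = [43, 48, 96]
push(71): heap contents = [43, 48, 71, 96]
push(72): heap contents = [43, 48, 71, 72, 96]
pop() → 43: heap contents = [48, 71, 72, 96]
push(24): heap contents = [24, 48, 71, 72, 96]
pop() → 24: heap contents = [48, 71, 72, 96]
push(89): heap contents = [48, 71, 72, 89, 96]
push(28): heap contents = [28, 48, 71, 72, 89, 96]
pop() → 28: heap contents = [48, 71, 72, 89, 96]
pop() → 48: heap contents = [71, 72, 89, 96]
pop() → 71: heap contents = [72, 89, 96]
push(61): heap contents = [61, 72, 89, 96]

Answer: 43 24 28 48 71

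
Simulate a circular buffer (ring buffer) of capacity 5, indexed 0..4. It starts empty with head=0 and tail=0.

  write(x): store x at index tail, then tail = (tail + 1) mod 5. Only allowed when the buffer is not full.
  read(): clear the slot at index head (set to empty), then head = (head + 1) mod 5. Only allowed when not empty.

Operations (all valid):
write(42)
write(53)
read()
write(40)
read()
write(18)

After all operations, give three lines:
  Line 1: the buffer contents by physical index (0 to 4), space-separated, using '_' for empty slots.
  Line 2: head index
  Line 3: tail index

Answer: _ _ 40 18 _
2
4

Derivation:
write(42): buf=[42 _ _ _ _], head=0, tail=1, size=1
write(53): buf=[42 53 _ _ _], head=0, tail=2, size=2
read(): buf=[_ 53 _ _ _], head=1, tail=2, size=1
write(40): buf=[_ 53 40 _ _], head=1, tail=3, size=2
read(): buf=[_ _ 40 _ _], head=2, tail=3, size=1
write(18): buf=[_ _ 40 18 _], head=2, tail=4, size=2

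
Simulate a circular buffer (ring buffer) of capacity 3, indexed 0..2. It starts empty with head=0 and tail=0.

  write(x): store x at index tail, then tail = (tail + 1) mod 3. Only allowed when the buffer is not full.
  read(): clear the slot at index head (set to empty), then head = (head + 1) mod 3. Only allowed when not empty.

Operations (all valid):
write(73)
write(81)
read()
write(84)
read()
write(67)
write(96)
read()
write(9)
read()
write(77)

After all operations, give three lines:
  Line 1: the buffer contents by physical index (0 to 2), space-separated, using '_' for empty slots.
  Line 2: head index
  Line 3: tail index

write(73): buf=[73 _ _], head=0, tail=1, size=1
write(81): buf=[73 81 _], head=0, tail=2, size=2
read(): buf=[_ 81 _], head=1, tail=2, size=1
write(84): buf=[_ 81 84], head=1, tail=0, size=2
read(): buf=[_ _ 84], head=2, tail=0, size=1
write(67): buf=[67 _ 84], head=2, tail=1, size=2
write(96): buf=[67 96 84], head=2, tail=2, size=3
read(): buf=[67 96 _], head=0, tail=2, size=2
write(9): buf=[67 96 9], head=0, tail=0, size=3
read(): buf=[_ 96 9], head=1, tail=0, size=2
write(77): buf=[77 96 9], head=1, tail=1, size=3

Answer: 77 96 9
1
1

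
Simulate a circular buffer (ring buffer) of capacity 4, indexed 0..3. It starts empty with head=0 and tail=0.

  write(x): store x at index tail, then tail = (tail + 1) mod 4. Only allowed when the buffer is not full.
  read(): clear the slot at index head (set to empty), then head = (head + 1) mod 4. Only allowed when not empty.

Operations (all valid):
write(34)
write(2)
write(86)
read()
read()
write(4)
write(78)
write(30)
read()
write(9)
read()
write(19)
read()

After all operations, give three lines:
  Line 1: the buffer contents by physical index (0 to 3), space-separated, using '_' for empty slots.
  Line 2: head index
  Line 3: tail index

Answer: _ 30 9 19
1
0

Derivation:
write(34): buf=[34 _ _ _], head=0, tail=1, size=1
write(2): buf=[34 2 _ _], head=0, tail=2, size=2
write(86): buf=[34 2 86 _], head=0, tail=3, size=3
read(): buf=[_ 2 86 _], head=1, tail=3, size=2
read(): buf=[_ _ 86 _], head=2, tail=3, size=1
write(4): buf=[_ _ 86 4], head=2, tail=0, size=2
write(78): buf=[78 _ 86 4], head=2, tail=1, size=3
write(30): buf=[78 30 86 4], head=2, tail=2, size=4
read(): buf=[78 30 _ 4], head=3, tail=2, size=3
write(9): buf=[78 30 9 4], head=3, tail=3, size=4
read(): buf=[78 30 9 _], head=0, tail=3, size=3
write(19): buf=[78 30 9 19], head=0, tail=0, size=4
read(): buf=[_ 30 9 19], head=1, tail=0, size=3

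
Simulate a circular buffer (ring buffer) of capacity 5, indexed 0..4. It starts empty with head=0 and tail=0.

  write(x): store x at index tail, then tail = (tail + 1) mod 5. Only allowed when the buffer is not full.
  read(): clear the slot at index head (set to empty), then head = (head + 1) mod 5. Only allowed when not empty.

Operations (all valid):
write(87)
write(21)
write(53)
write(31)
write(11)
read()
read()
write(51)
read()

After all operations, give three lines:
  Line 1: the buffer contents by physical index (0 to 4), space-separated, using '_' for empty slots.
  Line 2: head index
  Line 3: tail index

Answer: 51 _ _ 31 11
3
1

Derivation:
write(87): buf=[87 _ _ _ _], head=0, tail=1, size=1
write(21): buf=[87 21 _ _ _], head=0, tail=2, size=2
write(53): buf=[87 21 53 _ _], head=0, tail=3, size=3
write(31): buf=[87 21 53 31 _], head=0, tail=4, size=4
write(11): buf=[87 21 53 31 11], head=0, tail=0, size=5
read(): buf=[_ 21 53 31 11], head=1, tail=0, size=4
read(): buf=[_ _ 53 31 11], head=2, tail=0, size=3
write(51): buf=[51 _ 53 31 11], head=2, tail=1, size=4
read(): buf=[51 _ _ 31 11], head=3, tail=1, size=3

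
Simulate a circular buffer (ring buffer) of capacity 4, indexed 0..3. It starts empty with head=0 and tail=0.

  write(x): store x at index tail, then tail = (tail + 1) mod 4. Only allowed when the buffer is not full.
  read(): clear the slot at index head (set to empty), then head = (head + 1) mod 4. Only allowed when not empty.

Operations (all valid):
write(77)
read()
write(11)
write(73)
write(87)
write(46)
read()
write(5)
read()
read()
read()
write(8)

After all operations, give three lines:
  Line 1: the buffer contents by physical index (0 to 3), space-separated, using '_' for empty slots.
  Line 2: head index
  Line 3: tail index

write(77): buf=[77 _ _ _], head=0, tail=1, size=1
read(): buf=[_ _ _ _], head=1, tail=1, size=0
write(11): buf=[_ 11 _ _], head=1, tail=2, size=1
write(73): buf=[_ 11 73 _], head=1, tail=3, size=2
write(87): buf=[_ 11 73 87], head=1, tail=0, size=3
write(46): buf=[46 11 73 87], head=1, tail=1, size=4
read(): buf=[46 _ 73 87], head=2, tail=1, size=3
write(5): buf=[46 5 73 87], head=2, tail=2, size=4
read(): buf=[46 5 _ 87], head=3, tail=2, size=3
read(): buf=[46 5 _ _], head=0, tail=2, size=2
read(): buf=[_ 5 _ _], head=1, tail=2, size=1
write(8): buf=[_ 5 8 _], head=1, tail=3, size=2

Answer: _ 5 8 _
1
3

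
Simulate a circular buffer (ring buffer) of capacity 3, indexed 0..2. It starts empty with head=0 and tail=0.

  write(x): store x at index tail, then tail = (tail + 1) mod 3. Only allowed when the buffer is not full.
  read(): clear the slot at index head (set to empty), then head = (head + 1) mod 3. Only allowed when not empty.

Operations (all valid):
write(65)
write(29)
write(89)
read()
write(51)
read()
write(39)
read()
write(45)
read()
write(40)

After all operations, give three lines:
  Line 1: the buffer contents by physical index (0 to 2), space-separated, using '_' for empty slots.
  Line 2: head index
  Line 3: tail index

Answer: 40 39 45
1
1

Derivation:
write(65): buf=[65 _ _], head=0, tail=1, size=1
write(29): buf=[65 29 _], head=0, tail=2, size=2
write(89): buf=[65 29 89], head=0, tail=0, size=3
read(): buf=[_ 29 89], head=1, tail=0, size=2
write(51): buf=[51 29 89], head=1, tail=1, size=3
read(): buf=[51 _ 89], head=2, tail=1, size=2
write(39): buf=[51 39 89], head=2, tail=2, size=3
read(): buf=[51 39 _], head=0, tail=2, size=2
write(45): buf=[51 39 45], head=0, tail=0, size=3
read(): buf=[_ 39 45], head=1, tail=0, size=2
write(40): buf=[40 39 45], head=1, tail=1, size=3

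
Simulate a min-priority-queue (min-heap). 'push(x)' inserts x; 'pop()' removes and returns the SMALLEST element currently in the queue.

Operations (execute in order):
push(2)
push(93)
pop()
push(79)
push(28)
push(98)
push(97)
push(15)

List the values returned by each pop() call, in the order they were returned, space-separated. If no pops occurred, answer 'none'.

Answer: 2

Derivation:
push(2): heap contents = [2]
push(93): heap contents = [2, 93]
pop() → 2: heap contents = [93]
push(79): heap contents = [79, 93]
push(28): heap contents = [28, 79, 93]
push(98): heap contents = [28, 79, 93, 98]
push(97): heap contents = [28, 79, 93, 97, 98]
push(15): heap contents = [15, 28, 79, 93, 97, 98]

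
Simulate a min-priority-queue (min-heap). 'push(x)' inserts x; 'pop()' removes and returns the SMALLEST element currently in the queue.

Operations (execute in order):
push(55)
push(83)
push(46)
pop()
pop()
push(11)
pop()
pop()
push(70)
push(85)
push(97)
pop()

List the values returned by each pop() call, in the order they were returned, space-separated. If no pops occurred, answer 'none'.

Answer: 46 55 11 83 70

Derivation:
push(55): heap contents = [55]
push(83): heap contents = [55, 83]
push(46): heap contents = [46, 55, 83]
pop() → 46: heap contents = [55, 83]
pop() → 55: heap contents = [83]
push(11): heap contents = [11, 83]
pop() → 11: heap contents = [83]
pop() → 83: heap contents = []
push(70): heap contents = [70]
push(85): heap contents = [70, 85]
push(97): heap contents = [70, 85, 97]
pop() → 70: heap contents = [85, 97]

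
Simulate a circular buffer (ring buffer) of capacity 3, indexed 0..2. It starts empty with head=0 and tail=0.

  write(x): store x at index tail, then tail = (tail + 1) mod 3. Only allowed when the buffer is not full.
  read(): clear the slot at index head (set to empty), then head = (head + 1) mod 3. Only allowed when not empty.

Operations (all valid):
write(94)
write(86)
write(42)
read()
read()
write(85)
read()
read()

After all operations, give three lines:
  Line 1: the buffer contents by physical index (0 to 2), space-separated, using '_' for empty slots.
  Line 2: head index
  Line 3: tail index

Answer: _ _ _
1
1

Derivation:
write(94): buf=[94 _ _], head=0, tail=1, size=1
write(86): buf=[94 86 _], head=0, tail=2, size=2
write(42): buf=[94 86 42], head=0, tail=0, size=3
read(): buf=[_ 86 42], head=1, tail=0, size=2
read(): buf=[_ _ 42], head=2, tail=0, size=1
write(85): buf=[85 _ 42], head=2, tail=1, size=2
read(): buf=[85 _ _], head=0, tail=1, size=1
read(): buf=[_ _ _], head=1, tail=1, size=0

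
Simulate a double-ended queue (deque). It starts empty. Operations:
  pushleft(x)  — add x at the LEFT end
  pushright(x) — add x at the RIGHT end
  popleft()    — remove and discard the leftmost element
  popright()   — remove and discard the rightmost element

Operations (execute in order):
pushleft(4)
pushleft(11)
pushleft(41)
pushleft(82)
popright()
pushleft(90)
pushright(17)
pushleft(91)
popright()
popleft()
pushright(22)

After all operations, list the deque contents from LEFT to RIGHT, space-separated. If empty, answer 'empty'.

pushleft(4): [4]
pushleft(11): [11, 4]
pushleft(41): [41, 11, 4]
pushleft(82): [82, 41, 11, 4]
popright(): [82, 41, 11]
pushleft(90): [90, 82, 41, 11]
pushright(17): [90, 82, 41, 11, 17]
pushleft(91): [91, 90, 82, 41, 11, 17]
popright(): [91, 90, 82, 41, 11]
popleft(): [90, 82, 41, 11]
pushright(22): [90, 82, 41, 11, 22]

Answer: 90 82 41 11 22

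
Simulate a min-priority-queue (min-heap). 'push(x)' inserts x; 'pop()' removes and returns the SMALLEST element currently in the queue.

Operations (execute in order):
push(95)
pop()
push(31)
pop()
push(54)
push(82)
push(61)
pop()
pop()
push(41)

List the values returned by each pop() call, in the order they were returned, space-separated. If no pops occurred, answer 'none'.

Answer: 95 31 54 61

Derivation:
push(95): heap contents = [95]
pop() → 95: heap contents = []
push(31): heap contents = [31]
pop() → 31: heap contents = []
push(54): heap contents = [54]
push(82): heap contents = [54, 82]
push(61): heap contents = [54, 61, 82]
pop() → 54: heap contents = [61, 82]
pop() → 61: heap contents = [82]
push(41): heap contents = [41, 82]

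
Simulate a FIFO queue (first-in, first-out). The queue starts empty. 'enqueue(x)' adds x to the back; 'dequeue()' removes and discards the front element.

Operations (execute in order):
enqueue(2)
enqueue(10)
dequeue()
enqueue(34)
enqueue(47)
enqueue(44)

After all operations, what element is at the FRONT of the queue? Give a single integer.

enqueue(2): queue = [2]
enqueue(10): queue = [2, 10]
dequeue(): queue = [10]
enqueue(34): queue = [10, 34]
enqueue(47): queue = [10, 34, 47]
enqueue(44): queue = [10, 34, 47, 44]

Answer: 10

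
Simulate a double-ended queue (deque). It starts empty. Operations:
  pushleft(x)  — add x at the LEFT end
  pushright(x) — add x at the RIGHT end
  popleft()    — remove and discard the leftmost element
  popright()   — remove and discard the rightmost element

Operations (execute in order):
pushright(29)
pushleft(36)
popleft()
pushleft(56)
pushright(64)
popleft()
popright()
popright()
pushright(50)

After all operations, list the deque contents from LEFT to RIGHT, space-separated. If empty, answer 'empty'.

Answer: 50

Derivation:
pushright(29): [29]
pushleft(36): [36, 29]
popleft(): [29]
pushleft(56): [56, 29]
pushright(64): [56, 29, 64]
popleft(): [29, 64]
popright(): [29]
popright(): []
pushright(50): [50]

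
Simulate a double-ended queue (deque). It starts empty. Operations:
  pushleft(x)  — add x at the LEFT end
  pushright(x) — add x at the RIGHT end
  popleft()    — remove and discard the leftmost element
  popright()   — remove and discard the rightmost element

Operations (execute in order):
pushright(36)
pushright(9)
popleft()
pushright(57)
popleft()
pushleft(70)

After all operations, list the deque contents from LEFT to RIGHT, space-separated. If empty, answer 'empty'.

pushright(36): [36]
pushright(9): [36, 9]
popleft(): [9]
pushright(57): [9, 57]
popleft(): [57]
pushleft(70): [70, 57]

Answer: 70 57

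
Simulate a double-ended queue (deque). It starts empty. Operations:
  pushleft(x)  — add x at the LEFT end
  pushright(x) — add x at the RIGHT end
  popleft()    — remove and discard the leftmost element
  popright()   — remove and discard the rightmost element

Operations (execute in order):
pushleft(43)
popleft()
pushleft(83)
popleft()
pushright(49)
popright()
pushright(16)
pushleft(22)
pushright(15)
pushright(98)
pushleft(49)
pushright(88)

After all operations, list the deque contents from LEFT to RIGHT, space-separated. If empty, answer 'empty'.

pushleft(43): [43]
popleft(): []
pushleft(83): [83]
popleft(): []
pushright(49): [49]
popright(): []
pushright(16): [16]
pushleft(22): [22, 16]
pushright(15): [22, 16, 15]
pushright(98): [22, 16, 15, 98]
pushleft(49): [49, 22, 16, 15, 98]
pushright(88): [49, 22, 16, 15, 98, 88]

Answer: 49 22 16 15 98 88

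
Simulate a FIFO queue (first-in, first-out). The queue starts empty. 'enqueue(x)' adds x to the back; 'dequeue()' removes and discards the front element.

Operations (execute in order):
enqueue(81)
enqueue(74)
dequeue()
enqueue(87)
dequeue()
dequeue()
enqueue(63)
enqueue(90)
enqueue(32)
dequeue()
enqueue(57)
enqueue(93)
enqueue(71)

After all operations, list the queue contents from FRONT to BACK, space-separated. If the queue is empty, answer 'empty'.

Answer: 90 32 57 93 71

Derivation:
enqueue(81): [81]
enqueue(74): [81, 74]
dequeue(): [74]
enqueue(87): [74, 87]
dequeue(): [87]
dequeue(): []
enqueue(63): [63]
enqueue(90): [63, 90]
enqueue(32): [63, 90, 32]
dequeue(): [90, 32]
enqueue(57): [90, 32, 57]
enqueue(93): [90, 32, 57, 93]
enqueue(71): [90, 32, 57, 93, 71]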